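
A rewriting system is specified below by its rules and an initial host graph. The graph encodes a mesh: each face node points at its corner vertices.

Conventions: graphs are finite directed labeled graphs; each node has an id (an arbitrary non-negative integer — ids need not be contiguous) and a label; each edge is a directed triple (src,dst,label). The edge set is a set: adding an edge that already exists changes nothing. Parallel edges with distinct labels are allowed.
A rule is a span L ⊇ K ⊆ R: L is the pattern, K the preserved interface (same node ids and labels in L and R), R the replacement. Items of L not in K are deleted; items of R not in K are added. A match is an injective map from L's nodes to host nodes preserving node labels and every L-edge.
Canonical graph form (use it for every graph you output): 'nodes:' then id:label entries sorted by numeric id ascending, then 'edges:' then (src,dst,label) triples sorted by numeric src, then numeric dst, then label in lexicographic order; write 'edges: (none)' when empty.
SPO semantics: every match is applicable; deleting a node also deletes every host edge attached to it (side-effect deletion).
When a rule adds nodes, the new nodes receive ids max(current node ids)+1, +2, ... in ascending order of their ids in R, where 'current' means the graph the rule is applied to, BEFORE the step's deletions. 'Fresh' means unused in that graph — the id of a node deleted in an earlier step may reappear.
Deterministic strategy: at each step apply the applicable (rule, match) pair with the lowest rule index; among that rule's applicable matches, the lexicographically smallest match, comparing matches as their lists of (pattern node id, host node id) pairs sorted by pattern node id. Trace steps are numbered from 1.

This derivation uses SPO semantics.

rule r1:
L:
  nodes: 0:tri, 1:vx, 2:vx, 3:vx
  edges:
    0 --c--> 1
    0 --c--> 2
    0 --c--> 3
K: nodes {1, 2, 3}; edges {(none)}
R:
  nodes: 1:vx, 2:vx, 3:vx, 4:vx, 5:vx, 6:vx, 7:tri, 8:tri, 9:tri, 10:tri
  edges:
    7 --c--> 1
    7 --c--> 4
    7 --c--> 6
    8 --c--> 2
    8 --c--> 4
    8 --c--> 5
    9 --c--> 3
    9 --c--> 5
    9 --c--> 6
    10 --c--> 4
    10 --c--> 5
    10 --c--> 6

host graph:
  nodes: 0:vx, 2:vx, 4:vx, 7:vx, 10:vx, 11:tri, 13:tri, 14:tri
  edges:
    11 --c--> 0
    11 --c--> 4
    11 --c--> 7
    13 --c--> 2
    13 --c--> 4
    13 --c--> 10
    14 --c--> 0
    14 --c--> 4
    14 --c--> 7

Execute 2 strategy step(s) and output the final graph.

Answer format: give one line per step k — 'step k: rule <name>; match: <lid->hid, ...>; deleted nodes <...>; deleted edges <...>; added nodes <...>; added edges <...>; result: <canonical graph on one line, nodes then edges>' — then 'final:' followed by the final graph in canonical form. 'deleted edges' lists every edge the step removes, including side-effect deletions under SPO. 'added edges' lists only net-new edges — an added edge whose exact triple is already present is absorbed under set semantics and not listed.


step 1: rule r1; match: 0->11, 1->0, 2->4, 3->7; deleted nodes 11; deleted edges (11,0,c); (11,4,c); (11,7,c); added nodes 15, 16, 17, 18, 19, 20, 21; added edges (18,0,c); (18,15,c); (18,17,c); (19,4,c); (19,15,c); (19,16,c); (20,7,c); (20,16,c); (20,17,c); (21,15,c); (21,16,c); (21,17,c); result: nodes: 0:vx, 2:vx, 4:vx, 7:vx, 10:vx, 13:tri, 14:tri, 15:vx, 16:vx, 17:vx, 18:tri, 19:tri, 20:tri, 21:tri edges: (13,2,c); (13,4,c); (13,10,c); (14,0,c); (14,4,c); (14,7,c); (18,0,c); (18,15,c); (18,17,c); (19,4,c); (19,15,c); (19,16,c); (20,7,c); (20,16,c); (20,17,c); (21,15,c); (21,16,c); (21,17,c)
step 2: rule r1; match: 0->13, 1->2, 2->4, 3->10; deleted nodes 13; deleted edges (13,2,c); (13,4,c); (13,10,c); added nodes 22, 23, 24, 25, 26, 27, 28; added edges (25,2,c); (25,22,c); (25,24,c); (26,4,c); (26,22,c); (26,23,c); (27,10,c); (27,23,c); (27,24,c); (28,22,c); (28,23,c); (28,24,c); result: nodes: 0:vx, 2:vx, 4:vx, 7:vx, 10:vx, 14:tri, 15:vx, 16:vx, 17:vx, 18:tri, 19:tri, 20:tri, 21:tri, 22:vx, 23:vx, 24:vx, 25:tri, 26:tri, 27:tri, 28:tri edges: (14,0,c); (14,4,c); (14,7,c); (18,0,c); (18,15,c); (18,17,c); (19,4,c); (19,15,c); (19,16,c); (20,7,c); (20,16,c); (20,17,c); (21,15,c); (21,16,c); (21,17,c); (25,2,c); (25,22,c); (25,24,c); (26,4,c); (26,22,c); (26,23,c); (27,10,c); (27,23,c); (27,24,c); (28,22,c); (28,23,c); (28,24,c)
final:
nodes: 0:vx, 2:vx, 4:vx, 7:vx, 10:vx, 14:tri, 15:vx, 16:vx, 17:vx, 18:tri, 19:tri, 20:tri, 21:tri, 22:vx, 23:vx, 24:vx, 25:tri, 26:tri, 27:tri, 28:tri
edges: (14,0,c); (14,4,c); (14,7,c); (18,0,c); (18,15,c); (18,17,c); (19,4,c); (19,15,c); (19,16,c); (20,7,c); (20,16,c); (20,17,c); (21,15,c); (21,16,c); (21,17,c); (25,2,c); (25,22,c); (25,24,c); (26,4,c); (26,22,c); (26,23,c); (27,10,c); (27,23,c); (27,24,c); (28,22,c); (28,23,c); (28,24,c)


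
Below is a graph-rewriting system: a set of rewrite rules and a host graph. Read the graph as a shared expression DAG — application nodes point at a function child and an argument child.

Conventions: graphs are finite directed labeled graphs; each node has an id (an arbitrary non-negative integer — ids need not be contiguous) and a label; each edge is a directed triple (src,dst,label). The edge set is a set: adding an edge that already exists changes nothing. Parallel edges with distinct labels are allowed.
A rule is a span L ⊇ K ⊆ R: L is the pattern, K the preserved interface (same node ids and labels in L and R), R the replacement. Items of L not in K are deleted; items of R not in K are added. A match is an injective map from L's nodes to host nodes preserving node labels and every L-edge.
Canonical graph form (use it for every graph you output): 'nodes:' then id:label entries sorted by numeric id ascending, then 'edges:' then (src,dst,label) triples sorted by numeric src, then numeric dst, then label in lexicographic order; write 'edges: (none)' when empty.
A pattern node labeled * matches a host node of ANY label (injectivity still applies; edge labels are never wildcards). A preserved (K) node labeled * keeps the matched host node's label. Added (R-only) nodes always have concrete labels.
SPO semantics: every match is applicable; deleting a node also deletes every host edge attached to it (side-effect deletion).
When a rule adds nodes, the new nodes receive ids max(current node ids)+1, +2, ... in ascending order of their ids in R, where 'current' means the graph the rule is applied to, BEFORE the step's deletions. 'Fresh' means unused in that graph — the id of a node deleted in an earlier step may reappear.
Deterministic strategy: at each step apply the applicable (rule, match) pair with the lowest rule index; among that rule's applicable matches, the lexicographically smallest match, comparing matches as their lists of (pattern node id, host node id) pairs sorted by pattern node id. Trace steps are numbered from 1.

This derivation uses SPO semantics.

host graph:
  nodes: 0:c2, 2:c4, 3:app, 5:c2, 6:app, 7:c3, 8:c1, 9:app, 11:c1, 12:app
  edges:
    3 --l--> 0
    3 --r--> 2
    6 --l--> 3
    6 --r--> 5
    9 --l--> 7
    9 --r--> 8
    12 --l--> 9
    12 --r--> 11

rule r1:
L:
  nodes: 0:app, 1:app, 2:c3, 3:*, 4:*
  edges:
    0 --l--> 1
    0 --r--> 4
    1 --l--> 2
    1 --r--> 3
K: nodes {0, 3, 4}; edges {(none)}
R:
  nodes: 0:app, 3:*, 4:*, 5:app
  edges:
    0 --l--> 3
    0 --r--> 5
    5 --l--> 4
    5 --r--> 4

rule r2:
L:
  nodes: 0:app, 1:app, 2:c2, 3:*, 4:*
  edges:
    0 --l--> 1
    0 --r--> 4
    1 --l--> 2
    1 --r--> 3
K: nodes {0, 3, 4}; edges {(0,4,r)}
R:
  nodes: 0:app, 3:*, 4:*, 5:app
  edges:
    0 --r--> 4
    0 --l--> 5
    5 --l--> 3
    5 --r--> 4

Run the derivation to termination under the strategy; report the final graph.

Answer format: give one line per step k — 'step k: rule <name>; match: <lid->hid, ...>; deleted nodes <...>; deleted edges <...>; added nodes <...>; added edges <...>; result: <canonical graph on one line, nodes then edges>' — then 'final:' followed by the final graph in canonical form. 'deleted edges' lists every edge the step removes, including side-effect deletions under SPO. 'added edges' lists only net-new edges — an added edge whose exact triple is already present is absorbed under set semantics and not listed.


step 1: rule r1; match: 0->12, 1->9, 2->7, 3->8, 4->11; deleted nodes 7, 9; deleted edges (9,7,l); (9,8,r); (12,9,l); (12,11,r); added nodes 13; added edges (12,8,l); (12,13,r); (13,11,l); (13,11,r); result: nodes: 0:c2, 2:c4, 3:app, 5:c2, 6:app, 8:c1, 11:c1, 12:app, 13:app edges: (3,0,l); (3,2,r); (6,3,l); (6,5,r); (12,8,l); (12,13,r); (13,11,l); (13,11,r)
step 2: rule r2; match: 0->6, 1->3, 2->0, 3->2, 4->5; deleted nodes 0, 3; deleted edges (3,0,l); (3,2,r); (6,3,l); added nodes 14; added edges (6,14,l); (14,2,l); (14,5,r); result: nodes: 2:c4, 5:c2, 6:app, 8:c1, 11:c1, 12:app, 13:app, 14:app edges: (6,5,r); (6,14,l); (12,8,l); (12,13,r); (13,11,l); (13,11,r); (14,2,l); (14,5,r)
final:
nodes: 2:c4, 5:c2, 6:app, 8:c1, 11:c1, 12:app, 13:app, 14:app
edges: (6,5,r); (6,14,l); (12,8,l); (12,13,r); (13,11,l); (13,11,r); (14,2,l); (14,5,r)


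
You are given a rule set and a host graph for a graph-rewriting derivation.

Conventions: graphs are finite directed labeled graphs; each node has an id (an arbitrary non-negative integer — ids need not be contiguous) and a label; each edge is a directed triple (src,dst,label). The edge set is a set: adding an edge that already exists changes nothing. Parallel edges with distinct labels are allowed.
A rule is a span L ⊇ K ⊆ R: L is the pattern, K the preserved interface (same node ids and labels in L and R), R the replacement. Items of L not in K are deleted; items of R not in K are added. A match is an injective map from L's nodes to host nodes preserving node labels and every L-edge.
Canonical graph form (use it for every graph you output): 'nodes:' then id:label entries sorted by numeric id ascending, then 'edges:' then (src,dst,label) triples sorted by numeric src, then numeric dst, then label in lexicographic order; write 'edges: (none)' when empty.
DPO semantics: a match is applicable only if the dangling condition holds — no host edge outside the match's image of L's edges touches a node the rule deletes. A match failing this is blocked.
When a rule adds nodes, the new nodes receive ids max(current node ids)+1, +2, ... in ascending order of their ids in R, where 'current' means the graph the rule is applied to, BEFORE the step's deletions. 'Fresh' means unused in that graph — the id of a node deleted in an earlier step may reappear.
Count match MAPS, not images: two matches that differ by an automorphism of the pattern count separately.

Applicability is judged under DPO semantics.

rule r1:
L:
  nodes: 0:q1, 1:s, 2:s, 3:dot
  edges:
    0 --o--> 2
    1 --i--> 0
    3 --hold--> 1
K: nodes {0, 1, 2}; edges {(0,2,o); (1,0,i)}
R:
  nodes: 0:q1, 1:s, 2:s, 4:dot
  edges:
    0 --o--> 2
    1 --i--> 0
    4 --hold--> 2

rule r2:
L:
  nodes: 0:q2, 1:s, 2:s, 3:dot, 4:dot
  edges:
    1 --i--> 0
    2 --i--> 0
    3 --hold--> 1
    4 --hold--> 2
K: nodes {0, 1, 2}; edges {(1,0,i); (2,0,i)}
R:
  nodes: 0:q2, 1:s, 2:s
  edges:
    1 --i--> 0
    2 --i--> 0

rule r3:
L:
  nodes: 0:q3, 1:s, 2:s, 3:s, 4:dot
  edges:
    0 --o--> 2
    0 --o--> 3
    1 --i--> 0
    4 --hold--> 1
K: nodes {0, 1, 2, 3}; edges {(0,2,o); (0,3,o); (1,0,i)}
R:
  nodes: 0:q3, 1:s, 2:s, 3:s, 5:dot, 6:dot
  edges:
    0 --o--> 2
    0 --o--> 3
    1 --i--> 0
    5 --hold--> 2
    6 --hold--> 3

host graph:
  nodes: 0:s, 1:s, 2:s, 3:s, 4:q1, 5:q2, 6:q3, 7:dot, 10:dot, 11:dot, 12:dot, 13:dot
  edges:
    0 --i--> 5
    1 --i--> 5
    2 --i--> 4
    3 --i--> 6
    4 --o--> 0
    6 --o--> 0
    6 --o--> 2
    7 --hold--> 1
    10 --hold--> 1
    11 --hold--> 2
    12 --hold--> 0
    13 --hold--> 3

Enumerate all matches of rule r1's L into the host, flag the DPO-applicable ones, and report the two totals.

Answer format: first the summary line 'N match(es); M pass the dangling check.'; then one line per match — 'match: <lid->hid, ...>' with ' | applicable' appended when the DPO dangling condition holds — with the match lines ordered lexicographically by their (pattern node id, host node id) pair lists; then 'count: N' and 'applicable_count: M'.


1 match(es); 1 pass the dangling check.
match: 0->4, 1->2, 2->0, 3->11 | applicable
count: 1
applicable_count: 1


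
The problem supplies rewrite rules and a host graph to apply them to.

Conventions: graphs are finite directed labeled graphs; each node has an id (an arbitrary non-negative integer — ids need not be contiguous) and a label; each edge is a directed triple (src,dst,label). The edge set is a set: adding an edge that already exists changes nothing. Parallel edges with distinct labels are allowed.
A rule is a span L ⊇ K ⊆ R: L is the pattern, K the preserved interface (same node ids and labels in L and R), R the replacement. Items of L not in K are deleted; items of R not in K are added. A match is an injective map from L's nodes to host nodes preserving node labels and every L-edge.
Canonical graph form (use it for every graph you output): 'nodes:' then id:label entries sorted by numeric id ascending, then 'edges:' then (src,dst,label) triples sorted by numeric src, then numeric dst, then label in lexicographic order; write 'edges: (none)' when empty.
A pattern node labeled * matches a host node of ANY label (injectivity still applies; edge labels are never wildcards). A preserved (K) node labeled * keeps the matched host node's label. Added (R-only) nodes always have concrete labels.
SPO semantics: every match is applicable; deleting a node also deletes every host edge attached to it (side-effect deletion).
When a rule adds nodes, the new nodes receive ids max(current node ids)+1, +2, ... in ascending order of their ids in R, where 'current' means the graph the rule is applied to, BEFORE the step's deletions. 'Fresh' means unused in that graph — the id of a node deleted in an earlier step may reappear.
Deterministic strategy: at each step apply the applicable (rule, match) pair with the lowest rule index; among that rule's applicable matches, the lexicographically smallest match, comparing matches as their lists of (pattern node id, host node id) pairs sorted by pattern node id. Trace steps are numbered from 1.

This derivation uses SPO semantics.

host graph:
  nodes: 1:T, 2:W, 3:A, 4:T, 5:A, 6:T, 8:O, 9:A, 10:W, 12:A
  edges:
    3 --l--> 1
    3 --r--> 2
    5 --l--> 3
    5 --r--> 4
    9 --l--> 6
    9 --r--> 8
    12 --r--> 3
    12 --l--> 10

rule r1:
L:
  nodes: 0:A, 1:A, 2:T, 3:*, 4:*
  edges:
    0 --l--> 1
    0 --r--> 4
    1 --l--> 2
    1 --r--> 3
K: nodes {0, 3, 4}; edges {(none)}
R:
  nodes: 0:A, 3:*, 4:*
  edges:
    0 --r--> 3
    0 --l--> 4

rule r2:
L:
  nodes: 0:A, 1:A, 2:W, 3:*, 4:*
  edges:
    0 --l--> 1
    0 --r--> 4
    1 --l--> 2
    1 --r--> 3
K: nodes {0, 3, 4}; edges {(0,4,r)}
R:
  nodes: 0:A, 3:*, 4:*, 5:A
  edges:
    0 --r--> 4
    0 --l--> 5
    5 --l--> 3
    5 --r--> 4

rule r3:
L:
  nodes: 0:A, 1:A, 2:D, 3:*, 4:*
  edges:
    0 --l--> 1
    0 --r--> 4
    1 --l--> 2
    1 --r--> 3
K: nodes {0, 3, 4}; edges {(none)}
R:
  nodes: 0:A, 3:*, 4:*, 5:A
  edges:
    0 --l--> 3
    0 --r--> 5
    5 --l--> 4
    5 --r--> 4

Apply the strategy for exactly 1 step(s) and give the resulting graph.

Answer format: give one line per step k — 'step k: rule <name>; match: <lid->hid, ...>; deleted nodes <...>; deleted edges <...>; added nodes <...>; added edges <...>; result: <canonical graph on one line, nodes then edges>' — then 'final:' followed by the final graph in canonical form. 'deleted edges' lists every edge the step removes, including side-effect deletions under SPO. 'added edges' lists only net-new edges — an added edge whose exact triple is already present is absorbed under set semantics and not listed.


step 1: rule r1; match: 0->5, 1->3, 2->1, 3->2, 4->4; deleted nodes 1, 3; deleted edges (3,1,l); (3,2,r); (5,3,l); (5,4,r); (12,3,r); added nodes (none); added edges (5,2,r); (5,4,l); result: nodes: 2:W, 4:T, 5:A, 6:T, 8:O, 9:A, 10:W, 12:A edges: (5,2,r); (5,4,l); (9,6,l); (9,8,r); (12,10,l)
final:
nodes: 2:W, 4:T, 5:A, 6:T, 8:O, 9:A, 10:W, 12:A
edges: (5,2,r); (5,4,l); (9,6,l); (9,8,r); (12,10,l)


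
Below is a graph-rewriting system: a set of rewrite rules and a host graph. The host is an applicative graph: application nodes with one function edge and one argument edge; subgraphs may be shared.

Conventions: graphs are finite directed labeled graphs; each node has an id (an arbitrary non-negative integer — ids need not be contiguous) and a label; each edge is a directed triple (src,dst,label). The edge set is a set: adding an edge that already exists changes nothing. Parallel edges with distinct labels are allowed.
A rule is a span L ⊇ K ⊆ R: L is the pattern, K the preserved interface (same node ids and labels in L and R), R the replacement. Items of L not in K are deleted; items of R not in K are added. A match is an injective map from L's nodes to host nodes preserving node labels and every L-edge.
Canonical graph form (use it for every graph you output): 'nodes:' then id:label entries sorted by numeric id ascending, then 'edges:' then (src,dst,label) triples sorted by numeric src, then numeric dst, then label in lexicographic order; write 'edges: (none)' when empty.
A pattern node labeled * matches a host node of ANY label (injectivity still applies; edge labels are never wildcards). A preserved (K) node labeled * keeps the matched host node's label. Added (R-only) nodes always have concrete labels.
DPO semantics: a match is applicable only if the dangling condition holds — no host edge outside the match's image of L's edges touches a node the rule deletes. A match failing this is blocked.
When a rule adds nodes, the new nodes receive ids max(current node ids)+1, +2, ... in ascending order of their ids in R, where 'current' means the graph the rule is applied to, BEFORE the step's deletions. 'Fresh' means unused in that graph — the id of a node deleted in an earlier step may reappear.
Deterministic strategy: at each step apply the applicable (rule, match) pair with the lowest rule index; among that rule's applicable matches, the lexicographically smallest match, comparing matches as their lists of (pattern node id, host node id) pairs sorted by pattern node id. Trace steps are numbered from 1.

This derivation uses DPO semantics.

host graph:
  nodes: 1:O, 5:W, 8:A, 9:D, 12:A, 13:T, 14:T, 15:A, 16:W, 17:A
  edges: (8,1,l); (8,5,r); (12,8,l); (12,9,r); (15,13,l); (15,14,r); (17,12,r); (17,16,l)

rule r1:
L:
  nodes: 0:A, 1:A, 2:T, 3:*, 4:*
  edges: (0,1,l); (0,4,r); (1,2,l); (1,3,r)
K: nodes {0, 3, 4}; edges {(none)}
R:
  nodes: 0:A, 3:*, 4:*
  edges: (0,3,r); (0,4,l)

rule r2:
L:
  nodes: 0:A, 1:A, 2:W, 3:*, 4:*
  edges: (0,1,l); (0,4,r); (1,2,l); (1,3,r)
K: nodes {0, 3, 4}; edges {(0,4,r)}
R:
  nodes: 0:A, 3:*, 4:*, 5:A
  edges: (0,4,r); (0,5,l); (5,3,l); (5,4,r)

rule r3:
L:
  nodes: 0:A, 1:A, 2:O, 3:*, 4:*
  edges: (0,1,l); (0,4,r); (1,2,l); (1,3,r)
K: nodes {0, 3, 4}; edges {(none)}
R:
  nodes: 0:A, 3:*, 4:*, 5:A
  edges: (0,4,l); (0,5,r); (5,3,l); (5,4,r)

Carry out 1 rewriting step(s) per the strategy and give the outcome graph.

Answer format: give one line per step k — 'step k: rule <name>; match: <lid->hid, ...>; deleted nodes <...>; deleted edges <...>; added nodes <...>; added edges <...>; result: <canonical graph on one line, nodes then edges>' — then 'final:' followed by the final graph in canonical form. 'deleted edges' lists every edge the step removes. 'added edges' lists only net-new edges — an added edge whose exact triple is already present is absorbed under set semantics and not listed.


step 1: rule r3; match: 0->12, 1->8, 2->1, 3->5, 4->9; deleted nodes 1, 8; deleted edges (8,1,l); (8,5,r); (12,8,l); (12,9,r); added nodes 18; added edges (12,9,l); (12,18,r); (18,5,l); (18,9,r); result: nodes: 5:W, 9:D, 12:A, 13:T, 14:T, 15:A, 16:W, 17:A, 18:A edges: (12,9,l); (12,18,r); (15,13,l); (15,14,r); (17,12,r); (17,16,l); (18,5,l); (18,9,r)
final:
nodes: 5:W, 9:D, 12:A, 13:T, 14:T, 15:A, 16:W, 17:A, 18:A
edges: (12,9,l); (12,18,r); (15,13,l); (15,14,r); (17,12,r); (17,16,l); (18,5,l); (18,9,r)


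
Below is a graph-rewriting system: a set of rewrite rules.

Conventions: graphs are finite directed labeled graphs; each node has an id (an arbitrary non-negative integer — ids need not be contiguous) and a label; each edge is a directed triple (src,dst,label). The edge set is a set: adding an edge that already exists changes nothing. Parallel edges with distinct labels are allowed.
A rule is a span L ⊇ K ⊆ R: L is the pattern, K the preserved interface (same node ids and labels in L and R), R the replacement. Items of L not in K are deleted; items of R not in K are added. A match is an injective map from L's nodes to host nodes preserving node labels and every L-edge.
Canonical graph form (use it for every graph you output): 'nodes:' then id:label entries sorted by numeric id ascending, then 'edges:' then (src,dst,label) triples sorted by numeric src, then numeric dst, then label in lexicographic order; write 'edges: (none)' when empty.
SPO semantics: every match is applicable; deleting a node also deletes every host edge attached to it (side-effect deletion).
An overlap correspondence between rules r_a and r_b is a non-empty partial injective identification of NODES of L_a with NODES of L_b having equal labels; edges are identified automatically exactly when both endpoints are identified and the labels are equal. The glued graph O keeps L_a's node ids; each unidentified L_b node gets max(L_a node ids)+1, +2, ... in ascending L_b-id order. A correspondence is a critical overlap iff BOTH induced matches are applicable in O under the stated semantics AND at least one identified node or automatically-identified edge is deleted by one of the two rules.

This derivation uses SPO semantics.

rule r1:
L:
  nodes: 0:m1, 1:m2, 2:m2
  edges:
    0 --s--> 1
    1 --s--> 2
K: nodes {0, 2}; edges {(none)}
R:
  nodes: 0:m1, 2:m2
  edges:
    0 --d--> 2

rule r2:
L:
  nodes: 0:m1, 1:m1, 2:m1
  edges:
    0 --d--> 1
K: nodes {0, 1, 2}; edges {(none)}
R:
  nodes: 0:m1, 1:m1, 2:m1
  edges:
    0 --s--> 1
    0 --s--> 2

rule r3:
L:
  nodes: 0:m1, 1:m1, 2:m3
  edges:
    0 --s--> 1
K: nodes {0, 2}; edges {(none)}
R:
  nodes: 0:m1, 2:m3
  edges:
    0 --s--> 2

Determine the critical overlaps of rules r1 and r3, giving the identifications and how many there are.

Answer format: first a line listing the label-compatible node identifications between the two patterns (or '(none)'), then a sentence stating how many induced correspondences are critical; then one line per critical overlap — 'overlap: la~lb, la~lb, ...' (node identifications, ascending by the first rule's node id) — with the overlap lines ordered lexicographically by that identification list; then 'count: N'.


label-compatible node identifications between L(r1) and L(r3): 0~0, 0~1
1 of the induced correspondences is a critical overlap of r1 and r3.
overlap: 0~1
count: 1


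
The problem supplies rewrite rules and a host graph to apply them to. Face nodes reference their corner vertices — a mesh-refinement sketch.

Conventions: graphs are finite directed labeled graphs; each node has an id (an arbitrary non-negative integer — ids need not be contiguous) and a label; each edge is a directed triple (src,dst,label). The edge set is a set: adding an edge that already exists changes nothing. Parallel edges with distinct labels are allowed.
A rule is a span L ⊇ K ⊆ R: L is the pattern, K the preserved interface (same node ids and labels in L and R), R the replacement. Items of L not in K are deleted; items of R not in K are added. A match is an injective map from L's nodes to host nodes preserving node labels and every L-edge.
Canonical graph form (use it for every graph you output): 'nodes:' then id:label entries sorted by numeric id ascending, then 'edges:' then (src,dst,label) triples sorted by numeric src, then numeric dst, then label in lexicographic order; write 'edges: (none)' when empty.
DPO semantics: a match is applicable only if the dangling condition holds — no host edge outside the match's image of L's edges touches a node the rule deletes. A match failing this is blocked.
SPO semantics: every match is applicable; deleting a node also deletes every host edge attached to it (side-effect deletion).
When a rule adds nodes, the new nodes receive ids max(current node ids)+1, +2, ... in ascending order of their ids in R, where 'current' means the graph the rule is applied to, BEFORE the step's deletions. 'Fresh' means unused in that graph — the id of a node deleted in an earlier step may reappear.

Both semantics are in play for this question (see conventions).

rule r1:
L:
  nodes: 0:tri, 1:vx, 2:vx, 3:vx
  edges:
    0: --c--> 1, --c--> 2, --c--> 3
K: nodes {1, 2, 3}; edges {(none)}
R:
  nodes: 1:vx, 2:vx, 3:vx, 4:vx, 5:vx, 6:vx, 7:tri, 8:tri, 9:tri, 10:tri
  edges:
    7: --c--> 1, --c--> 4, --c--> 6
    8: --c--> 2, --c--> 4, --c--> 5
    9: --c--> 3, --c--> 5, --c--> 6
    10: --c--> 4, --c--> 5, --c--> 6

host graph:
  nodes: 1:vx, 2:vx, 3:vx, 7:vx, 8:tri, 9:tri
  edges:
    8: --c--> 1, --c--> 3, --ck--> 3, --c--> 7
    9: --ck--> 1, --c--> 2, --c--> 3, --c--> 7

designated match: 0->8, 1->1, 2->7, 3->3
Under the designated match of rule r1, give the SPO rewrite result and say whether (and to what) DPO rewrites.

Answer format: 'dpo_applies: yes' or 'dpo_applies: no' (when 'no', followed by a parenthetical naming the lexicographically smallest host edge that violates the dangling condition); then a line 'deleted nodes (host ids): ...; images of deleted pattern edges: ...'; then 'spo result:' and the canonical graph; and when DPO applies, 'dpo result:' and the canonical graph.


dpo_applies: no
(the rule deletes node 8, which keeps host edge (8,3,ck) outside the match image — the dangling condition fails, DPO blocks; SPO proceeds and side-deletes such edges)
deleted nodes (host ids): 8; images of deleted pattern edges: (8,1,c); (8,3,c); (8,7,c)
spo result:
nodes: 1:vx, 2:vx, 3:vx, 7:vx, 9:tri, 10:vx, 11:vx, 12:vx, 13:tri, 14:tri, 15:tri, 16:tri
edges: (9,1,ck); (9,2,c); (9,3,c); (9,7,c); (13,1,c); (13,10,c); (13,12,c); (14,7,c); (14,10,c); (14,11,c); (15,3,c); (15,11,c); (15,12,c); (16,10,c); (16,11,c); (16,12,c)


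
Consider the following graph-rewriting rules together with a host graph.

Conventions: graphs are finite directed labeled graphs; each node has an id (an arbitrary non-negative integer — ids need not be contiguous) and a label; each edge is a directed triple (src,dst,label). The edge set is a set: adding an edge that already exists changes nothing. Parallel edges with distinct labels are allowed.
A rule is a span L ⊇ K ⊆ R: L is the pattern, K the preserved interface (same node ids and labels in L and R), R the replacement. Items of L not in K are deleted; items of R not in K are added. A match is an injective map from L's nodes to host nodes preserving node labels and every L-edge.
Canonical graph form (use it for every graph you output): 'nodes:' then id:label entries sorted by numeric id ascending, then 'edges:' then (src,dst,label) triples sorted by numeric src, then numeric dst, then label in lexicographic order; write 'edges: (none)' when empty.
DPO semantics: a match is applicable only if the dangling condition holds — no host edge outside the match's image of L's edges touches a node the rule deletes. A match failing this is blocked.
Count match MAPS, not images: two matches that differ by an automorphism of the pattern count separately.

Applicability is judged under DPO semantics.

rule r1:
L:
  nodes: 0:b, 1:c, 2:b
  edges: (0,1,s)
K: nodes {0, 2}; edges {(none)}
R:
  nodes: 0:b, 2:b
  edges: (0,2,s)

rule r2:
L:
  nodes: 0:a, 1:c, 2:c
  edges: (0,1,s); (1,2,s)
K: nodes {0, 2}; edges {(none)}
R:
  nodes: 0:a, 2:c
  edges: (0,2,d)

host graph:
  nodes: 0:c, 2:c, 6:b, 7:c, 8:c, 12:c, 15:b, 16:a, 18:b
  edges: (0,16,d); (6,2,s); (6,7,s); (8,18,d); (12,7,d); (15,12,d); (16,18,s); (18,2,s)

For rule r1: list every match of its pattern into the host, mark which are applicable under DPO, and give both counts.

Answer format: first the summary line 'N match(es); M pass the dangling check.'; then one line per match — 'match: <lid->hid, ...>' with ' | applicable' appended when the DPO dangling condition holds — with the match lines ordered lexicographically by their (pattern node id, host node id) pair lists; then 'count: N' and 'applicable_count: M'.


6 match(es); 0 pass the dangling check.
match: 0->6, 1->2, 2->15
match: 0->6, 1->2, 2->18
match: 0->6, 1->7, 2->15
match: 0->6, 1->7, 2->18
match: 0->18, 1->2, 2->6
match: 0->18, 1->2, 2->15
count: 6
applicable_count: 0


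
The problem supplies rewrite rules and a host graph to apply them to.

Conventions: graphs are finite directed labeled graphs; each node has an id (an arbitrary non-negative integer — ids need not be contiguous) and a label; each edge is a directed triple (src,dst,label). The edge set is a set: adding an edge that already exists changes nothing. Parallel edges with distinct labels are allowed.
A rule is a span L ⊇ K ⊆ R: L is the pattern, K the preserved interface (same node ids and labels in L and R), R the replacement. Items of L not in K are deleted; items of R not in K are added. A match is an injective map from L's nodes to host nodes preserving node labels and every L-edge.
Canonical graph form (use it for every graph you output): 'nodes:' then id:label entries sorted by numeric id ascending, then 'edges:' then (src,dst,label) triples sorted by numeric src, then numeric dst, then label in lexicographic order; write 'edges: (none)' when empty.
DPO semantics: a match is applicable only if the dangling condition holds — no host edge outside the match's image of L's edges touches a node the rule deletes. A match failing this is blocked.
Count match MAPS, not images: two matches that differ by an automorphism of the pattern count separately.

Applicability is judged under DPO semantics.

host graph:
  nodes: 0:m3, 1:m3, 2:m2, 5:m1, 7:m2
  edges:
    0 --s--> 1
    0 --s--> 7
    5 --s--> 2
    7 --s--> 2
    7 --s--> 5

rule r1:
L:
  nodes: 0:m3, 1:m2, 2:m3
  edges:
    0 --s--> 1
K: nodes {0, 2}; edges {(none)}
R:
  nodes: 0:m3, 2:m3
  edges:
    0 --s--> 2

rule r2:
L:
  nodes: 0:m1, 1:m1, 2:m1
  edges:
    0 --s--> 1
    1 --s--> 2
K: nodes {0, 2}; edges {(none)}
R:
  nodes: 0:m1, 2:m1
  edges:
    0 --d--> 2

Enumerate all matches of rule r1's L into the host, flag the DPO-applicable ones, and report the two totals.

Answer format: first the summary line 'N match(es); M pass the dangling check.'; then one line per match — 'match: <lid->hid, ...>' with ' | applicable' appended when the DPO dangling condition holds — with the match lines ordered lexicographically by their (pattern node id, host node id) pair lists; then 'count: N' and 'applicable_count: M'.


1 match(es); 0 pass the dangling check.
match: 0->0, 1->7, 2->1
count: 1
applicable_count: 0


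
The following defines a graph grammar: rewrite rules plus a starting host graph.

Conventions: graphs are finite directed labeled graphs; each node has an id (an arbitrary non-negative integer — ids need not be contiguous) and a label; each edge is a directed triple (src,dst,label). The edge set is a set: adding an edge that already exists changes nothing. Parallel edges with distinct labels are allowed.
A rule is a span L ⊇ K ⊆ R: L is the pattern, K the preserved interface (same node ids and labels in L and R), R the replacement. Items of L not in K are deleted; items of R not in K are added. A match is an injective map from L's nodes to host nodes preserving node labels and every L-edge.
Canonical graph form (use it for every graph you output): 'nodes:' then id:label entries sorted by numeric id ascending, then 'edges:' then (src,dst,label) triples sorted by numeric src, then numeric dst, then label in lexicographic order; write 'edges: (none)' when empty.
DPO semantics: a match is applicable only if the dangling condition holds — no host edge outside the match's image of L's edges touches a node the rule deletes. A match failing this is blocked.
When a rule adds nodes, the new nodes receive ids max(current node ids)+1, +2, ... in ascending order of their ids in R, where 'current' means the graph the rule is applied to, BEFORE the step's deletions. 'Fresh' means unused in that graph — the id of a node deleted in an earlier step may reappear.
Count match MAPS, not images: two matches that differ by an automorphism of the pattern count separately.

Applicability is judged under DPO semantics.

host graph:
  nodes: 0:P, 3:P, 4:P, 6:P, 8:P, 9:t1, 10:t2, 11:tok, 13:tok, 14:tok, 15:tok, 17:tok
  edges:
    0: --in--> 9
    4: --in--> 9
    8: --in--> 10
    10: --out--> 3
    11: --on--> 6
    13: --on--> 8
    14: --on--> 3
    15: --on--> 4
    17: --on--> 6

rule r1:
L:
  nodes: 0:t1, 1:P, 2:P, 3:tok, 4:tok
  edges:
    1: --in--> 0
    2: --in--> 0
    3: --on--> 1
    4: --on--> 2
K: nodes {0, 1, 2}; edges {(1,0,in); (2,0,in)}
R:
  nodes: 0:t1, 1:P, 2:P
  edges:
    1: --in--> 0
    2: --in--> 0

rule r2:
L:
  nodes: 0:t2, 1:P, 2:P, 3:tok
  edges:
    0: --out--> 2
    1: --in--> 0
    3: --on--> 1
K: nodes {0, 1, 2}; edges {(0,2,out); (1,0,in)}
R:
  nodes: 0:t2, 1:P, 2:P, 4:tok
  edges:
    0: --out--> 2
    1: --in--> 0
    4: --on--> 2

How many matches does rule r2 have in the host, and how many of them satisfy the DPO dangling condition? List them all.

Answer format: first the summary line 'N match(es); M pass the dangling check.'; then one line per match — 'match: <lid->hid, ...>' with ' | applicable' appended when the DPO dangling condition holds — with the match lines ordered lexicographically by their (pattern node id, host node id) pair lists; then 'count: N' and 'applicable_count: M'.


1 match(es); 1 pass the dangling check.
match: 0->10, 1->8, 2->3, 3->13 | applicable
count: 1
applicable_count: 1


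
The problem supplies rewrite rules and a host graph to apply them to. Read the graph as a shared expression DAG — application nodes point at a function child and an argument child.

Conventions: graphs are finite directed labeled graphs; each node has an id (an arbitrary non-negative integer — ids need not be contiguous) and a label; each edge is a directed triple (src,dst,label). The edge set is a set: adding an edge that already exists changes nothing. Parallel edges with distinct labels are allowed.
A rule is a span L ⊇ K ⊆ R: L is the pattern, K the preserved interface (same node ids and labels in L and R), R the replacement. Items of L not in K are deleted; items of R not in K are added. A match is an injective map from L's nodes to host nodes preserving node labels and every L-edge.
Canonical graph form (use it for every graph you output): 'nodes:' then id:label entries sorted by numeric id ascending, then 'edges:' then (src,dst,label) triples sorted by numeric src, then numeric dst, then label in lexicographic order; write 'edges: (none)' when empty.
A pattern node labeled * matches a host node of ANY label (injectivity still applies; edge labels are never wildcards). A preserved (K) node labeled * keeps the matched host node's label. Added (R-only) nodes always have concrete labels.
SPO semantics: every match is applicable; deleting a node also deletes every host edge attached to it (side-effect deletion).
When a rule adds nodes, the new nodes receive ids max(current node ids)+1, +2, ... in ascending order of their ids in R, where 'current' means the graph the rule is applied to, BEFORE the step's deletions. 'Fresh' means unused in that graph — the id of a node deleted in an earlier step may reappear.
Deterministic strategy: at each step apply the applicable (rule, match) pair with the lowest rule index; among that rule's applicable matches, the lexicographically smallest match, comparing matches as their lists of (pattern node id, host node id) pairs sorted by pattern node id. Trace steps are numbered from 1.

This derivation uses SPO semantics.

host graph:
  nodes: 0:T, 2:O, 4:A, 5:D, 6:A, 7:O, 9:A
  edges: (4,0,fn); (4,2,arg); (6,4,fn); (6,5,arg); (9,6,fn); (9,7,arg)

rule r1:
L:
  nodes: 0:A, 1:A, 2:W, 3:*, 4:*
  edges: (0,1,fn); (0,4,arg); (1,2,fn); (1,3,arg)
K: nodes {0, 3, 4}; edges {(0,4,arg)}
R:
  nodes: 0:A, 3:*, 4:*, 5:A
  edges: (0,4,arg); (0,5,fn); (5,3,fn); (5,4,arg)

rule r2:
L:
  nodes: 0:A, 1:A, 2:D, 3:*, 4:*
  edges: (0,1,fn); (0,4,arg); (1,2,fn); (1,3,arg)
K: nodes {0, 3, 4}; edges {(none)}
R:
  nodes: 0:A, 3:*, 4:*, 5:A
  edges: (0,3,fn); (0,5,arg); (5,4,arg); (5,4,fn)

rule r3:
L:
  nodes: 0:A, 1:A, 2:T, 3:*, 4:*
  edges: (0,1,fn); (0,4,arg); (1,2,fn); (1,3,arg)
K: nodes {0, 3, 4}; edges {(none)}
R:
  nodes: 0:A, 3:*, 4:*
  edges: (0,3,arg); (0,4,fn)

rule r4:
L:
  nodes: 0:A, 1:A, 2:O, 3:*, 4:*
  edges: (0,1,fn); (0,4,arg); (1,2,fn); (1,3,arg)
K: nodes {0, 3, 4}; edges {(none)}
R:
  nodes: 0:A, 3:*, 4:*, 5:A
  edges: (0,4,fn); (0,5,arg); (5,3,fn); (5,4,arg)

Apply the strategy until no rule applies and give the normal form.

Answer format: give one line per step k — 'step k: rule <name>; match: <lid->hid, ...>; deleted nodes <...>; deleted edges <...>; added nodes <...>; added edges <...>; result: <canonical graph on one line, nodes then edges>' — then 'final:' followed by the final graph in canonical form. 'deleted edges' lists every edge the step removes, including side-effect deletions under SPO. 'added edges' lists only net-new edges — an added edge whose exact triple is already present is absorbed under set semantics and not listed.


step 1: rule r3; match: 0->6, 1->4, 2->0, 3->2, 4->5; deleted nodes 0, 4; deleted edges (4,0,fn); (4,2,arg); (6,4,fn); (6,5,arg); added nodes (none); added edges (6,2,arg); (6,5,fn); result: nodes: 2:O, 5:D, 6:A, 7:O, 9:A edges: (6,2,arg); (6,5,fn); (9,6,fn); (9,7,arg)
step 2: rule r2; match: 0->9, 1->6, 2->5, 3->2, 4->7; deleted nodes 5, 6; deleted edges (6,2,arg); (6,5,fn); (9,6,fn); (9,7,arg); added nodes 10; added edges (9,2,fn); (9,10,arg); (10,7,arg); (10,7,fn); result: nodes: 2:O, 7:O, 9:A, 10:A edges: (9,2,fn); (9,10,arg); (10,7,arg); (10,7,fn)
final:
nodes: 2:O, 7:O, 9:A, 10:A
edges: (9,2,fn); (9,10,arg); (10,7,arg); (10,7,fn)


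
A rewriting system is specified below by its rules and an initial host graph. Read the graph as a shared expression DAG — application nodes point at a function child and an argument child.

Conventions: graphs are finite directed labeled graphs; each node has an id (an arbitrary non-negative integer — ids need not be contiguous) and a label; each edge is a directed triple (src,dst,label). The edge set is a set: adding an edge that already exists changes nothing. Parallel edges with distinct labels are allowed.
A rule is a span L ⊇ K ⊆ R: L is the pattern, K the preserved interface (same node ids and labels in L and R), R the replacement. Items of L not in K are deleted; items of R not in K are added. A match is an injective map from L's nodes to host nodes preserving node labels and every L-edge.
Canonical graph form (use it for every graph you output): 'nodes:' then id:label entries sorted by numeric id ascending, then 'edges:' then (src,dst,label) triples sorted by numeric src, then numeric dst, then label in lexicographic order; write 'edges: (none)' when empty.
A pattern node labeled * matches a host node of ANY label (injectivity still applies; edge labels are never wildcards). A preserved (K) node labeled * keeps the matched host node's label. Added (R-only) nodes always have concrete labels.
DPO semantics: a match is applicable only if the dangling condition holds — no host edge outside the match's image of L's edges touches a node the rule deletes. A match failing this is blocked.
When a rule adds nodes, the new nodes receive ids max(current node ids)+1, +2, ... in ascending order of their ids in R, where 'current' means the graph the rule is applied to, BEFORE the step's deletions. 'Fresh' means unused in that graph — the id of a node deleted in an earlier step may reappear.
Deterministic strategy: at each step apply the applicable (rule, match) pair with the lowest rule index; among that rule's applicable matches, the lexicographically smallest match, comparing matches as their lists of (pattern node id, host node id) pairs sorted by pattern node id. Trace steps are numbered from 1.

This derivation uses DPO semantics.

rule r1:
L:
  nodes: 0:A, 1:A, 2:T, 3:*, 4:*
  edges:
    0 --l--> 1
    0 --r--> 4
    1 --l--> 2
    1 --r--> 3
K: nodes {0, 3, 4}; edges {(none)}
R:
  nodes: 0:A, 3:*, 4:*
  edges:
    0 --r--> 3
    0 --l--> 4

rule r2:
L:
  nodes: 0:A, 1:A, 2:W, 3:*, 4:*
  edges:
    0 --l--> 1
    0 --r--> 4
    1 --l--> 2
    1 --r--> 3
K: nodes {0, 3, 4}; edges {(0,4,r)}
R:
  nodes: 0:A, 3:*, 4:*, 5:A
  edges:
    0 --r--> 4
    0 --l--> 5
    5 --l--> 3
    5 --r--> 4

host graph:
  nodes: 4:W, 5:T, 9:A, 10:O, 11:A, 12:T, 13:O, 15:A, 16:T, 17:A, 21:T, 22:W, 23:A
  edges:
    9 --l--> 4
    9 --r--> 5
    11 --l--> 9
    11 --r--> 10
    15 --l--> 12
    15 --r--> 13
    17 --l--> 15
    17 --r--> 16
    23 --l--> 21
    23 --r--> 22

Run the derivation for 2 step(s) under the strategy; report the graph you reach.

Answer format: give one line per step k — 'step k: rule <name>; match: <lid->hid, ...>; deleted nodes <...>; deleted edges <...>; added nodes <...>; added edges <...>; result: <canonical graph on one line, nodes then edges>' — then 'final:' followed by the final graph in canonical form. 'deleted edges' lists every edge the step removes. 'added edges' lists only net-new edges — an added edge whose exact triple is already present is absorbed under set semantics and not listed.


step 1: rule r1; match: 0->17, 1->15, 2->12, 3->13, 4->16; deleted nodes 12, 15; deleted edges (15,12,l); (15,13,r); (17,15,l); (17,16,r); added nodes (none); added edges (17,13,r); (17,16,l); result: nodes: 4:W, 5:T, 9:A, 10:O, 11:A, 13:O, 16:T, 17:A, 21:T, 22:W, 23:A edges: (9,4,l); (9,5,r); (11,9,l); (11,10,r); (17,13,r); (17,16,l); (23,21,l); (23,22,r)
step 2: rule r2; match: 0->11, 1->9, 2->4, 3->5, 4->10; deleted nodes 4, 9; deleted edges (9,4,l); (9,5,r); (11,9,l); added nodes 24; added edges (11,24,l); (24,5,l); (24,10,r); result: nodes: 5:T, 10:O, 11:A, 13:O, 16:T, 17:A, 21:T, 22:W, 23:A, 24:A edges: (11,10,r); (11,24,l); (17,13,r); (17,16,l); (23,21,l); (23,22,r); (24,5,l); (24,10,r)
final:
nodes: 5:T, 10:O, 11:A, 13:O, 16:T, 17:A, 21:T, 22:W, 23:A, 24:A
edges: (11,10,r); (11,24,l); (17,13,r); (17,16,l); (23,21,l); (23,22,r); (24,5,l); (24,10,r)
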